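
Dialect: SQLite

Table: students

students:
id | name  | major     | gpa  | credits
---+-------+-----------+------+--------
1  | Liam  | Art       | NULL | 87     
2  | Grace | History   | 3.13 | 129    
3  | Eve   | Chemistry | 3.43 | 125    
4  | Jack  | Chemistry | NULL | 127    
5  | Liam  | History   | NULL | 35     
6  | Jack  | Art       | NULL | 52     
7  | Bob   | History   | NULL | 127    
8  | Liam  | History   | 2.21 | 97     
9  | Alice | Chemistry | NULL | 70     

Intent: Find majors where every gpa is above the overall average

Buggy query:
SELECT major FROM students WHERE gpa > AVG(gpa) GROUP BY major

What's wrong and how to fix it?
Bug: WHERE evaluates per row before aggregation, so AVG() is unavailable

Fix: Compute the overall average in a scalar subquery and compare each group's MIN against it in HAVING

Corrected query:
SELECT major FROM students GROUP BY major HAVING MIN(gpa) > (SELECT AVG(gpa) FROM students)

Result:
major    
---------
Chemistry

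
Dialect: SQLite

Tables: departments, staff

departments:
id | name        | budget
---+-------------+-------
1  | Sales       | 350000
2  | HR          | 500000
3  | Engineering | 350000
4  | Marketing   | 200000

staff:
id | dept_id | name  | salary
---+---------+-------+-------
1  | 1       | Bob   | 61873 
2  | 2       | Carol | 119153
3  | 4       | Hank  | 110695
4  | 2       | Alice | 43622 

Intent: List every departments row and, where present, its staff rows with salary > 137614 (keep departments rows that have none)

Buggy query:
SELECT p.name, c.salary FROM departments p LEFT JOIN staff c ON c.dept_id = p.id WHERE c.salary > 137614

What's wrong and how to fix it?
Bug: Filtering c.salary in WHERE discards the NULL rows produced by LEFT JOIN, turning it into an inner join

Fix: Move the right-table condition into the ON clause so unmatched parents are kept

Corrected query:
SELECT p.name, c.salary FROM departments p LEFT JOIN staff c ON c.dept_id = p.id AND c.salary > 137614

Result:
name        | salary
------------+-------
Sales       | NULL  
HR          | NULL  
Engineering | NULL  
Marketing   | NULL  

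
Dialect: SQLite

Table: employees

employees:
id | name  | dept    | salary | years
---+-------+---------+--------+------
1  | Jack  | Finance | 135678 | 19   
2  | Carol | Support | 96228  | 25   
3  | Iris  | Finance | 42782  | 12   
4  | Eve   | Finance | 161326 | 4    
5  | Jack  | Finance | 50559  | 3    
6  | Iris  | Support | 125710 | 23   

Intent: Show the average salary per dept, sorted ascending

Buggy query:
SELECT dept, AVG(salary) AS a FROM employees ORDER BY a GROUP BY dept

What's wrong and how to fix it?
Bug: ORDER BY appears before GROUP BY; SQL clause order requires GROUP BY first

Fix: Reorder: SELECT … FROM … GROUP BY … ORDER BY …

Corrected query:
SELECT dept, AVG(salary) AS a FROM employees GROUP BY dept ORDER BY a

Result:
dept    | a       
--------+---------
Finance | 97586.25
Support | 110969  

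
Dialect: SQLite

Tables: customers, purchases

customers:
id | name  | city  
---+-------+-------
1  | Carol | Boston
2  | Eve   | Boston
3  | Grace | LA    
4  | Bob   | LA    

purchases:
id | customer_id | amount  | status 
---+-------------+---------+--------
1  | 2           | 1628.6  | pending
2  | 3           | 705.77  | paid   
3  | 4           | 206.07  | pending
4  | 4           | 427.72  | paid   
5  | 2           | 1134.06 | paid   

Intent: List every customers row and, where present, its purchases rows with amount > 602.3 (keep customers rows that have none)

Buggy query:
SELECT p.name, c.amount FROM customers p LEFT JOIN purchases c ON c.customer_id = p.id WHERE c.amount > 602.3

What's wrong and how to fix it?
Bug: Filtering c.amount in WHERE discards the NULL rows produced by LEFT JOIN, turning it into an inner join

Fix: Put 'c.amount > 602.3' in the JOIN's ON clause instead of WHERE

Corrected query:
SELECT p.name, c.amount FROM customers p LEFT JOIN purchases c ON c.customer_id = p.id AND c.amount > 602.3

Result:
name  | amount 
------+--------
Carol | NULL   
Eve   | 1134.06
Eve   | 1628.6 
Grace | 705.77 
Bob   | NULL   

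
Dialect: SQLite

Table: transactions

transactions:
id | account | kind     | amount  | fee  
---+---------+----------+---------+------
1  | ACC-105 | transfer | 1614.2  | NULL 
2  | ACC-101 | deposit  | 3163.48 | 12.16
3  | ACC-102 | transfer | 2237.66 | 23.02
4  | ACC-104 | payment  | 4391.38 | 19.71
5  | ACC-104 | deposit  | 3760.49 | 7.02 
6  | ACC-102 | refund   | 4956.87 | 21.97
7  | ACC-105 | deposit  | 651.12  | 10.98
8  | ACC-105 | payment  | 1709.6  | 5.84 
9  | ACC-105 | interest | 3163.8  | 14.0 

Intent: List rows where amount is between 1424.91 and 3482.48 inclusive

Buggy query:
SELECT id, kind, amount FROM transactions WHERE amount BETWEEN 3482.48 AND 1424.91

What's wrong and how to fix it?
Bug: The bounds are reversed; BETWEEN a AND b requires a <= b to match anything

Fix: Swap the bounds so the smaller value comes first

Corrected query:
SELECT id, kind, amount FROM transactions WHERE amount BETWEEN 1424.91 AND 3482.48

Result:
id | kind     | amount 
---+----------+--------
1  | transfer | 1614.2 
2  | deposit  | 3163.48
3  | transfer | 2237.66
8  | payment  | 1709.6 
9  | interest | 3163.8 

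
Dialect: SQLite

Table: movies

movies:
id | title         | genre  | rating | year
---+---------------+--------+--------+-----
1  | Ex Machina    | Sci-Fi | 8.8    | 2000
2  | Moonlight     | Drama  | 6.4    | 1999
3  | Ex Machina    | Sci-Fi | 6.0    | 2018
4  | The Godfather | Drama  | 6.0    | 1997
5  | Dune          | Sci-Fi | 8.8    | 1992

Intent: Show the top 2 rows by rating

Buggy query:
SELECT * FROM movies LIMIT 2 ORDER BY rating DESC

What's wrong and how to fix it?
Bug: ORDER BY cannot follow LIMIT; LIMIT is the final clause

Fix: Sort with ORDER BY, then apply LIMIT

Corrected query:
SELECT * FROM movies ORDER BY rating DESC LIMIT 2

Result:
id | title      | genre  | rating | year
---+------------+--------+--------+-----
1  | Ex Machina | Sci-Fi | 8.8    | 2000
5  | Dune       | Sci-Fi | 8.8    | 1992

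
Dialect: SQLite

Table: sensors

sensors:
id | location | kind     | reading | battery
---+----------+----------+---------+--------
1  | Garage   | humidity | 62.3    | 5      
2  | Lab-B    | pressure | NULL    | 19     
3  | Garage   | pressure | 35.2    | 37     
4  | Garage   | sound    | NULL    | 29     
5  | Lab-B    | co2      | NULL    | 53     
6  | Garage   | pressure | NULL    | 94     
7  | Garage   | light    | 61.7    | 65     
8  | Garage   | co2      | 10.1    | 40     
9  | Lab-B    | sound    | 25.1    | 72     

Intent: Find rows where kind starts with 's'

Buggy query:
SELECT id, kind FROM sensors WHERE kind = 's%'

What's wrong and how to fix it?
Bug: Wildcards only work with LIKE; '=' treats '%' as a literal character

Fix: Use LIKE for wildcard pattern matching

Corrected query:
SELECT id, kind FROM sensors WHERE kind LIKE 's%'

Result:
id | kind 
---+------
4  | sound
9  | sound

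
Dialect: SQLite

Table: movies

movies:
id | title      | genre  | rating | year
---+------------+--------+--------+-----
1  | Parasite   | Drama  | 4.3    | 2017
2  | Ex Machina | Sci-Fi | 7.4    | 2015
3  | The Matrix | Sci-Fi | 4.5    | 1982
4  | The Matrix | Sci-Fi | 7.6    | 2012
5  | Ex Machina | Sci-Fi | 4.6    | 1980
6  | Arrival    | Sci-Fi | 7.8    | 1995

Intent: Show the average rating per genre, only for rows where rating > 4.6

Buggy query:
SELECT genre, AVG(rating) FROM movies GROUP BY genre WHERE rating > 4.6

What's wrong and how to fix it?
Bug: WHERE cannot follow GROUP BY

Fix: Move the WHERE clause before GROUP BY

Corrected query:
SELECT genre, AVG(rating) FROM movies WHERE rating > 4.6 GROUP BY genre

Result:
genre  | AVG(rating)
-------+------------
Sci-Fi | 7.6        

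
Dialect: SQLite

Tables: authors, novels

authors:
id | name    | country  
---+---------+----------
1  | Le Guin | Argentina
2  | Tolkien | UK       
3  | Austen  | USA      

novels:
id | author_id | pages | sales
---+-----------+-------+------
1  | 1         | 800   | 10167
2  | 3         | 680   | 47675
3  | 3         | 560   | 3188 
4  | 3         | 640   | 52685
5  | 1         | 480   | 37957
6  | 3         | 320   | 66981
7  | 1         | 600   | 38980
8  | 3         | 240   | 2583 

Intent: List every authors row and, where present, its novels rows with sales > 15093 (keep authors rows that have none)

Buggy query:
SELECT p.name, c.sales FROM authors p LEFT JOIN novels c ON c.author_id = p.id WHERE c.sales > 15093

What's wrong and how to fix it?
Bug: Filtering c.sales in WHERE discards the NULL rows produced by LEFT JOIN, turning it into an inner join

Fix: Move the right-table condition into the ON clause so unmatched parents are kept

Corrected query:
SELECT p.name, c.sales FROM authors p LEFT JOIN novels c ON c.author_id = p.id AND c.sales > 15093

Result:
name    | sales
--------+------
Le Guin | 37957
Le Guin | 38980
Tolkien | NULL 
Austen  | 47675
Austen  | 52685
Austen  | 66981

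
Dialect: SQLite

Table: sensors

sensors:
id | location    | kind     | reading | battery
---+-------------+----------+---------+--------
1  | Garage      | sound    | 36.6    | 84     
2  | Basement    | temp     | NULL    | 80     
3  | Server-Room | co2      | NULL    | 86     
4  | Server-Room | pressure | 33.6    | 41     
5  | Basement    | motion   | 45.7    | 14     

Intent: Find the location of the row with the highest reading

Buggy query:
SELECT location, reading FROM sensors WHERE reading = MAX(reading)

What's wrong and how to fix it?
Bug: WHERE is evaluated per row; an aggregate over the whole table isn't defined there

Fix: Wrap MAX in a scalar subquery so WHERE compares against a single value

Corrected query:
SELECT location, reading FROM sensors WHERE reading = (SELECT MAX(reading) FROM sensors)

Result:
location | reading
---------+--------
Basement | 45.7   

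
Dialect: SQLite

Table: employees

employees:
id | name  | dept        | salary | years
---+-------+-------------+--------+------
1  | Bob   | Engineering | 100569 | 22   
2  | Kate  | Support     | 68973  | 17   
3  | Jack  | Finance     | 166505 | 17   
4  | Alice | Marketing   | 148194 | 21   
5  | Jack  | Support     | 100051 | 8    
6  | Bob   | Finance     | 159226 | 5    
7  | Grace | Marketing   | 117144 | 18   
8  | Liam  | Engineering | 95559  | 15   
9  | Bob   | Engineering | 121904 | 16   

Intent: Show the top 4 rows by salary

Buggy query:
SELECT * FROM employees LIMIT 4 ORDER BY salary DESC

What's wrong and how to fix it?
Bug: ORDER BY cannot follow LIMIT; LIMIT is the final clause

Fix: Sort with ORDER BY, then apply LIMIT

Corrected query:
SELECT * FROM employees ORDER BY salary DESC LIMIT 4

Result:
id | name  | dept        | salary | years
---+-------+-------------+--------+------
3  | Jack  | Finance     | 166505 | 17   
6  | Bob   | Finance     | 159226 | 5    
4  | Alice | Marketing   | 148194 | 21   
9  | Bob   | Engineering | 121904 | 16   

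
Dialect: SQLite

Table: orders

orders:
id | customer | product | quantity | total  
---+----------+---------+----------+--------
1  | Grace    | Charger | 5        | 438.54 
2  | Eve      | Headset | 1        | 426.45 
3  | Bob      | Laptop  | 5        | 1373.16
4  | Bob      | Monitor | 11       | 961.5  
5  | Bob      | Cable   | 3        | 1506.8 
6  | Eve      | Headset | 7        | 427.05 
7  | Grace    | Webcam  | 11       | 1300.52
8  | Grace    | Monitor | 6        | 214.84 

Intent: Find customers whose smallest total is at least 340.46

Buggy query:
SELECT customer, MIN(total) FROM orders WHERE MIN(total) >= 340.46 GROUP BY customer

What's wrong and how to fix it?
Bug: MIN() in WHERE is a misuse of aggregate

Fix: Replace WHERE with HAVING after the GROUP BY

Corrected query:
SELECT customer, MIN(total) FROM orders GROUP BY customer HAVING MIN(total) >= 340.46

Result:
customer | MIN(total)
---------+-----------
Bob      | 961.5     
Eve      | 426.45    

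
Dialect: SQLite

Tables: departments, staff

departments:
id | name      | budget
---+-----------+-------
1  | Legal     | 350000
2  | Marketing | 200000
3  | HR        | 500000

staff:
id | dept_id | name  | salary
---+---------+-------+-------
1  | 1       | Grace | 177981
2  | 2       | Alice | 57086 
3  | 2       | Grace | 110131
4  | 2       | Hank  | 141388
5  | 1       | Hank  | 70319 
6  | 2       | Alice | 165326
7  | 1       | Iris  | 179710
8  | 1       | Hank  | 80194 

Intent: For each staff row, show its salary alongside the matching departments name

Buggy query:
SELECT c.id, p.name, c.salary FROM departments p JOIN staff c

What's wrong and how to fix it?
Bug: Missing join condition: each staff row is matched to all departments rows instead of just its own

Fix: Specify the join condition linking the foreign key to the parent id

Corrected query:
SELECT c.id, p.name, c.salary FROM departments p JOIN staff c ON c.dept_id = p.id

Result:
id | name      | salary
---+-----------+-------
1  | Legal     | 177981
2  | Marketing | 57086 
3  | Marketing | 110131
4  | Marketing | 141388
5  | Legal     | 70319 
6  | Marketing | 165326
7  | Legal     | 179710
8  | Legal     | 80194 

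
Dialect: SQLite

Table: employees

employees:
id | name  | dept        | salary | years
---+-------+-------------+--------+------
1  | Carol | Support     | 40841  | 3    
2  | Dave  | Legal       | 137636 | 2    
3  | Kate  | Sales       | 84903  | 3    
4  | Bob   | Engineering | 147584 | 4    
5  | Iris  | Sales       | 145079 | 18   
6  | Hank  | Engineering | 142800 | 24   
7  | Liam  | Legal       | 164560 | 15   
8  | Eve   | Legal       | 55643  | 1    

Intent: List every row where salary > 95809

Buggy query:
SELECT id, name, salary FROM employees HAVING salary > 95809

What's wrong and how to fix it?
Bug: HAVING filters the output of aggregation, but this query has no GROUP BY and no aggregate functions, so SQLite rejects it (HAVING clause on a non-aggregate query); the condition here is per row

Fix: Replace HAVING with WHERE since the condition applies to individual rows

Corrected query:
SELECT id, name, salary FROM employees WHERE salary > 95809

Result:
id | name | salary
---+------+-------
2  | Dave | 137636
4  | Bob  | 147584
5  | Iris | 145079
6  | Hank | 142800
7  | Liam | 164560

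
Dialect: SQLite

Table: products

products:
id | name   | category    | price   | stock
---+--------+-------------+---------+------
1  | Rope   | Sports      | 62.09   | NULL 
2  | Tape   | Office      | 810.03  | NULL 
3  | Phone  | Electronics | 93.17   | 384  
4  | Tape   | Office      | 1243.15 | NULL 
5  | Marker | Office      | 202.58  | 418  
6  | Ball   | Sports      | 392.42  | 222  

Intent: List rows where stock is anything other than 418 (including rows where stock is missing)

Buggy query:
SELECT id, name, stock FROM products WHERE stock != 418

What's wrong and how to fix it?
Bug: 'stock != 418' is unknown when stock is NULL, so NULL rows are silently excluded

Fix: Add an explicit OR stock IS NULL to include the missing-value rows

Corrected query:
SELECT id, name, stock FROM products WHERE stock != 418 OR stock IS NULL

Result:
id | name  | stock
---+-------+------
1  | Rope  | NULL 
2  | Tape  | NULL 
3  | Phone | 384  
4  | Tape  | NULL 
6  | Ball  | 222  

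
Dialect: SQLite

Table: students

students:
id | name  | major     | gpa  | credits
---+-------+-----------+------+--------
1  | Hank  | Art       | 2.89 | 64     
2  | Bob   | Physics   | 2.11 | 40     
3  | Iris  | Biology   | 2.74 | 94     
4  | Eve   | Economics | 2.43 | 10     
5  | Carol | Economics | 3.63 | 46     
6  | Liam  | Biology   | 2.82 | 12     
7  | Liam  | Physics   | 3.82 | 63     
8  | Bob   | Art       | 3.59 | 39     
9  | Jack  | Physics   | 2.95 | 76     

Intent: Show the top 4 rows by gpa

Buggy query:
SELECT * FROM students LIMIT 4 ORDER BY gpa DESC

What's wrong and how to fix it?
Bug: ORDER BY cannot follow LIMIT; LIMIT is the final clause

Fix: Sort with ORDER BY, then apply LIMIT

Corrected query:
SELECT * FROM students ORDER BY gpa DESC LIMIT 4

Result:
id | name  | major     | gpa  | credits
---+-------+-----------+------+--------
7  | Liam  | Physics   | 3.82 | 63     
5  | Carol | Economics | 3.63 | 46     
8  | Bob   | Art       | 3.59 | 39     
9  | Jack  | Physics   | 2.95 | 76     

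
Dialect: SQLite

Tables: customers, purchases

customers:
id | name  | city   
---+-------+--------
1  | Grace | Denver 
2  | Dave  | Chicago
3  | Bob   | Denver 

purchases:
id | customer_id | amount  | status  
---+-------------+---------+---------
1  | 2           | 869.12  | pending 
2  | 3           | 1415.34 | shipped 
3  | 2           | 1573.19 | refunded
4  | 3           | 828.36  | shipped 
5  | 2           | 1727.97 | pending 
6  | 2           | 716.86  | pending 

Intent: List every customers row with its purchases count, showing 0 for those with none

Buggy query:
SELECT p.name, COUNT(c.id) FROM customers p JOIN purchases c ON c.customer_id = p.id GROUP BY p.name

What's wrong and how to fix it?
Bug: INNER JOIN drops customers rows that have no matching purchases rows

Fix: Switch to LEFT JOIN to retain unmatched parent rows

Corrected query:
SELECT p.name, COUNT(c.id) FROM customers p LEFT JOIN purchases c ON c.customer_id = p.id GROUP BY p.name

Result:
name  | COUNT(c.id)
------+------------
Bob   | 2          
Dave  | 4          
Grace | 0          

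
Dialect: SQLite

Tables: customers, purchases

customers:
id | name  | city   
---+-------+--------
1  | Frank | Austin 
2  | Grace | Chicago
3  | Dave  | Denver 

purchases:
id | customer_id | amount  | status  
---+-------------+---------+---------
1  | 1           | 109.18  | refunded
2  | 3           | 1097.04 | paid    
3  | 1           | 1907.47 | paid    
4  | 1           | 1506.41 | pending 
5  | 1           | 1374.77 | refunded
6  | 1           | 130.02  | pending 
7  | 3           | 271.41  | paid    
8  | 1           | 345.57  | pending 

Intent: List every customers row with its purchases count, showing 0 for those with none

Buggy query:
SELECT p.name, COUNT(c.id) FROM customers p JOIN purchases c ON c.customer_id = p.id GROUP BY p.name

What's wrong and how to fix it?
Bug: An inner join excludes parents with zero children

Fix: Use LEFT JOIN so parents without children still appear (COUNT(c.id) gives 0)

Corrected query:
SELECT p.name, COUNT(c.id) FROM customers p LEFT JOIN purchases c ON c.customer_id = p.id GROUP BY p.name

Result:
name  | COUNT(c.id)
------+------------
Dave  | 2          
Frank | 6          
Grace | 0          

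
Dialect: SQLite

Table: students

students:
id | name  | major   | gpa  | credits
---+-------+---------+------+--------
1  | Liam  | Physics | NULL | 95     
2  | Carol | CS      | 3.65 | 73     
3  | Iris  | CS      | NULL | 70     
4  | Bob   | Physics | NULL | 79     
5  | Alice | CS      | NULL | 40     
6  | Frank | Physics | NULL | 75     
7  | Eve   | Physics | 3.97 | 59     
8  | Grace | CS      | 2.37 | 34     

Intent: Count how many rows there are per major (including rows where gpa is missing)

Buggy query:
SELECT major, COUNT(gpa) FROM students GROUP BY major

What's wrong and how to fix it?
Bug: COUNT(gpa) skips NULLs, so groups with missing gpa are undercounted

Fix: Replace COUNT(gpa) with COUNT(*)

Corrected query:
SELECT major, COUNT(*) FROM students GROUP BY major

Result:
major   | COUNT(*)
--------+---------
CS      | 4       
Physics | 4       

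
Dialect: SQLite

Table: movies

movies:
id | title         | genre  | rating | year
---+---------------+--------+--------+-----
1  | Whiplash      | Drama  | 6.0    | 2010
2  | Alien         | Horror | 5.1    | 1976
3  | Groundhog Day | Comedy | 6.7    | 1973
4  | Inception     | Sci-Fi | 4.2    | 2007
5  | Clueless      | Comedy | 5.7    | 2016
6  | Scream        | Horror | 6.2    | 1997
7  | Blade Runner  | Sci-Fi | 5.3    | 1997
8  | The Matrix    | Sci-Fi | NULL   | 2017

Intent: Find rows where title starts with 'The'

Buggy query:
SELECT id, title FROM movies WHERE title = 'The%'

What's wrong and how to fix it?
Bug: Wildcards only work with LIKE; '=' treats '%' as a literal character

Fix: Replace '=' with LIKE so 'The%' is treated as a pattern

Corrected query:
SELECT id, title FROM movies WHERE title LIKE 'The%'

Result:
id | title     
---+-----------
8  | The Matrix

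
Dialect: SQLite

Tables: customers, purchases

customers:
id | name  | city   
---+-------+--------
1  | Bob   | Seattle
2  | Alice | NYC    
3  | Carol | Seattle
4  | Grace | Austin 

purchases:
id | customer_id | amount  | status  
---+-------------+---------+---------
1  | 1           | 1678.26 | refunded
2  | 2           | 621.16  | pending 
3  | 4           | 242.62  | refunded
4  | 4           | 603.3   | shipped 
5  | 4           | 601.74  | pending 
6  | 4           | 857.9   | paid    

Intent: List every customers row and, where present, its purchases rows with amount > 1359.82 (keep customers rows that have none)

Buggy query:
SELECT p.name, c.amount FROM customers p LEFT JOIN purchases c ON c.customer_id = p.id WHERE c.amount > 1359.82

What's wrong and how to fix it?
Bug: A WHERE condition on the right-hand table after LEFT JOIN drops unmatched parents

Fix: Put 'c.amount > 1359.82' in the JOIN's ON clause instead of WHERE

Corrected query:
SELECT p.name, c.amount FROM customers p LEFT JOIN purchases c ON c.customer_id = p.id AND c.amount > 1359.82

Result:
name  | amount 
------+--------
Bob   | 1678.26
Alice | NULL   
Carol | NULL   
Grace | NULL   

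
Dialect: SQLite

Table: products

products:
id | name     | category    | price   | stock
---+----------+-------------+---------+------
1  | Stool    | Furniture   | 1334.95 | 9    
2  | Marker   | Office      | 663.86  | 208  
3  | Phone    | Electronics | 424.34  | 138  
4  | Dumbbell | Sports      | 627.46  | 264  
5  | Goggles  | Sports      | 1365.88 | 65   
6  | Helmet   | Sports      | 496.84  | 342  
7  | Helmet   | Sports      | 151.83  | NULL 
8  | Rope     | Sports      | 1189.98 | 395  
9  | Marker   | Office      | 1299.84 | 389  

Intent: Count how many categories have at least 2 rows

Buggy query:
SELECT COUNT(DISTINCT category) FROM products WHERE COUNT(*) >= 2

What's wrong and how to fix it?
Bug: WHERE filters individual rows, not groups, so a group-level COUNT is invalid there

Fix: Use a subquery that GROUPs and filters with HAVING, then count its rows

Corrected query:
SELECT COUNT(*) FROM (SELECT category FROM products GROUP BY category HAVING COUNT(*) >= 2)

Result:
COUNT(*)
--------
2       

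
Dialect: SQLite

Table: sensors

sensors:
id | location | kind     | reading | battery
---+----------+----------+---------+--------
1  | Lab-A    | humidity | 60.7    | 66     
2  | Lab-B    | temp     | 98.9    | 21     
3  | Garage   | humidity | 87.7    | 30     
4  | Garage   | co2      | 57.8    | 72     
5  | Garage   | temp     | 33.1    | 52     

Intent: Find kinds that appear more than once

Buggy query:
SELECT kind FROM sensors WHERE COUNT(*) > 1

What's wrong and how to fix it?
Bug: WHERE can't reference COUNT(*); aggregates are computed after WHERE

Fix: GROUP BY kind, then filter groups with HAVING COUNT(*) > 1

Corrected query:
SELECT kind FROM sensors GROUP BY kind HAVING COUNT(*) > 1

Result:
kind    
--------
humidity
temp    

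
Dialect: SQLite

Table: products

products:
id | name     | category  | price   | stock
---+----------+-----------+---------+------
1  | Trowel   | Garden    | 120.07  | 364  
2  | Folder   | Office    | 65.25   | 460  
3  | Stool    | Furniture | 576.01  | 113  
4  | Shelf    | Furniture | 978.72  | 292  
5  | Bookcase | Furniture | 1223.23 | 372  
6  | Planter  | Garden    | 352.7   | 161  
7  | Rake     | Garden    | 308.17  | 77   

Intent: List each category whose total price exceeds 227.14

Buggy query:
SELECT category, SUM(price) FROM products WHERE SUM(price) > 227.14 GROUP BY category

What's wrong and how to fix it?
Bug: Aggregate functions cannot appear in a WHERE clause

Fix: Move the aggregate condition to a HAVING clause

Corrected query:
SELECT category, SUM(price) FROM products GROUP BY category HAVING SUM(price) > 227.14

Result:
category  | SUM(price)
----------+-----------
Furniture | 2777.96   
Garden    | 780.94    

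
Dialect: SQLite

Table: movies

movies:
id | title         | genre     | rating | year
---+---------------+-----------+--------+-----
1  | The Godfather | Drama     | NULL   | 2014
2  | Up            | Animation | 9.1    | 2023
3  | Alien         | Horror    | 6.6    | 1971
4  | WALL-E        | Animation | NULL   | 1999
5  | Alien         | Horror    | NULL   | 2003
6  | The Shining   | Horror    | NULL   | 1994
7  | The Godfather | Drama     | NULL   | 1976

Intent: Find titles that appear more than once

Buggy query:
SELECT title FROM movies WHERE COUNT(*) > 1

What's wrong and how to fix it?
Bug: COUNT(*) is an aggregate and cannot be used in WHERE

Fix: Group first, then use HAVING for the count condition

Corrected query:
SELECT title FROM movies GROUP BY title HAVING COUNT(*) > 1

Result:
title        
-------------
Alien        
The Godfather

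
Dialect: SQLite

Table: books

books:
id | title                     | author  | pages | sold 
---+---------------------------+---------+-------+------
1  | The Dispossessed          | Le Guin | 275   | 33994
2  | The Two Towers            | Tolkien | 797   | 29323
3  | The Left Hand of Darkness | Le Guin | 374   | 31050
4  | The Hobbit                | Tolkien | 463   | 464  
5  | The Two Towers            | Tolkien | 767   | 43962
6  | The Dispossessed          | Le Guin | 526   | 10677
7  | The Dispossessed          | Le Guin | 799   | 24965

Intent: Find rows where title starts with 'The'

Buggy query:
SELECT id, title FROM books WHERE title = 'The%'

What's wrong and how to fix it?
Bug: Wildcards only work with LIKE; '=' treats '%' as a literal character

Fix: Use LIKE for wildcard pattern matching

Corrected query:
SELECT id, title FROM books WHERE title LIKE 'The%'

Result:
id | title                    
---+--------------------------
1  | The Dispossessed         
2  | The Two Towers           
3  | The Left Hand of Darkness
4  | The Hobbit               
5  | The Two Towers           
6  | The Dispossessed         
7  | The Dispossessed         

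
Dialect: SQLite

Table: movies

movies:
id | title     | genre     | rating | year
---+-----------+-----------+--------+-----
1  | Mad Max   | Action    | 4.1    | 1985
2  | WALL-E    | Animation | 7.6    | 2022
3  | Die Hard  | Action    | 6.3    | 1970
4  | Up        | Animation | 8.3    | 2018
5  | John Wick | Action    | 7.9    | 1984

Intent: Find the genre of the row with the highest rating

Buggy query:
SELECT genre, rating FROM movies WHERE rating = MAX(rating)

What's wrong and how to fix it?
Bug: WHERE is evaluated per row; an aggregate over the whole table isn't defined there

Fix: Use a subquery: WHERE rating = (SELECT MAX(rating) FROM movies)

Corrected query:
SELECT genre, rating FROM movies WHERE rating = (SELECT MAX(rating) FROM movies)

Result:
genre     | rating
----------+-------
Animation | 8.3   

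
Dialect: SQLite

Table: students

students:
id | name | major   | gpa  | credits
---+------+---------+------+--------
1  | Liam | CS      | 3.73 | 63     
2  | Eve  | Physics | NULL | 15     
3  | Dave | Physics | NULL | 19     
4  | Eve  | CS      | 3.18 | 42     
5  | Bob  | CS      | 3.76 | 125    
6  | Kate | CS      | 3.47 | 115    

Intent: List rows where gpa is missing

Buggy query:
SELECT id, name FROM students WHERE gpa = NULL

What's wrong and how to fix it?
Bug: '= NULL' is always unknown in SQL three-valued logic, so no rows match

Fix: Replace '= NULL' with 'IS NULL'

Corrected query:
SELECT id, name FROM students WHERE gpa IS NULL

Result:
id | name
---+-----
2  | Eve 
3  | Dave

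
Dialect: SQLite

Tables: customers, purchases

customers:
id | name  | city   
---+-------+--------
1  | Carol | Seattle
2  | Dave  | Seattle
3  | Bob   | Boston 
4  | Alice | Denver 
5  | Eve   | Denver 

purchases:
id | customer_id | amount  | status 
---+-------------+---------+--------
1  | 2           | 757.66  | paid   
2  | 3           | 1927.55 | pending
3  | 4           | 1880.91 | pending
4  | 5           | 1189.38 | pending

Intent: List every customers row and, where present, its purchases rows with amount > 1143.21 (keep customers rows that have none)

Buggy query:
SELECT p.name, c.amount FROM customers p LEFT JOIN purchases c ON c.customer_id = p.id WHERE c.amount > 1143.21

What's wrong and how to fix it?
Bug: Filtering c.amount in WHERE discards the NULL rows produced by LEFT JOIN, turning it into an inner join

Fix: Move the right-table condition into the ON clause so unmatched parents are kept

Corrected query:
SELECT p.name, c.amount FROM customers p LEFT JOIN purchases c ON c.customer_id = p.id AND c.amount > 1143.21

Result:
name  | amount 
------+--------
Carol | NULL   
Dave  | NULL   
Bob   | 1927.55
Alice | 1880.91
Eve   | 1189.38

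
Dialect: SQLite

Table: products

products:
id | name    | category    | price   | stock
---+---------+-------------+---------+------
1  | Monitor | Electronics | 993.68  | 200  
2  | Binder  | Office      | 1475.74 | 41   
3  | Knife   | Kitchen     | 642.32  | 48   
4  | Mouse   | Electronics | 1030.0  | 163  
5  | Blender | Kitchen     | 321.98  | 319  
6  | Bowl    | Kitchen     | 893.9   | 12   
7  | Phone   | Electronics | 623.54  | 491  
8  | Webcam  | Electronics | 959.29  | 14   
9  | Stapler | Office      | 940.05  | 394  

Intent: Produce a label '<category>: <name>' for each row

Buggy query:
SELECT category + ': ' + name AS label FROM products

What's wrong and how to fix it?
Bug: '+' is numeric addition; on text columns SQLite converts them to 0 instead of concatenating

Fix: Use the || operator for string concatenation

Corrected query:
SELECT category || ': ' || name AS label FROM products

Result:
label               
--------------------
Electronics: Monitor
Office: Binder      
Kitchen: Knife      
Electronics: Mouse  
Kitchen: Blender    
Kitchen: Bowl       
Electronics: Phone  
Electronics: Webcam 
Office: Stapler     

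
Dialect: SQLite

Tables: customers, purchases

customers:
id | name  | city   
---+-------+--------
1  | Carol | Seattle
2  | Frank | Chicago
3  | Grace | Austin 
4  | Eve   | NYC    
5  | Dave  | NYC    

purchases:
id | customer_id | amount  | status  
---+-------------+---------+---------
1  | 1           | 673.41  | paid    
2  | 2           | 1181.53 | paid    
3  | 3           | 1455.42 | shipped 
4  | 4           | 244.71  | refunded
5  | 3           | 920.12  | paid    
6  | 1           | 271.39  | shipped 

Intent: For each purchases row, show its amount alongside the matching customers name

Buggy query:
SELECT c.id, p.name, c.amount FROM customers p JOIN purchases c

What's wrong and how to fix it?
Bug: JOIN with no ON clause produces a cartesian product; every purchases row pairs with every customers row

Fix: Add ON c.customer_id = p.id to the JOIN

Corrected query:
SELECT c.id, p.name, c.amount FROM customers p JOIN purchases c ON c.customer_id = p.id

Result:
id | name  | amount 
---+-------+--------
1  | Carol | 673.41 
2  | Frank | 1181.53
3  | Grace | 1455.42
4  | Eve   | 244.71 
5  | Grace | 920.12 
6  | Carol | 271.39 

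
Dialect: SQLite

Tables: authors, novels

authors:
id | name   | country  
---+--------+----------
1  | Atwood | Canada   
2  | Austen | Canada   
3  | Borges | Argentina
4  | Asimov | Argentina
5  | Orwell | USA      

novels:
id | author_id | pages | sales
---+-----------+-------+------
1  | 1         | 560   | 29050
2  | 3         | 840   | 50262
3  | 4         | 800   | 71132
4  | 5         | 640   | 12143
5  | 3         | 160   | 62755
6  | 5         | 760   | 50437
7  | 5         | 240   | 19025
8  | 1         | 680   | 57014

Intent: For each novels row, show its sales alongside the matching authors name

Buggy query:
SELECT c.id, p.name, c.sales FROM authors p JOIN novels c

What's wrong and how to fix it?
Bug: JOIN with no ON clause produces a cartesian product; every novels row pairs with every authors row

Fix: Specify the join condition linking the foreign key to the parent id

Corrected query:
SELECT c.id, p.name, c.sales FROM authors p JOIN novels c ON c.author_id = p.id

Result:
id | name   | sales
---+--------+------
1  | Atwood | 29050
2  | Borges | 50262
3  | Asimov | 71132
4  | Orwell | 12143
5  | Borges | 62755
6  | Orwell | 50437
7  | Orwell | 19025
8  | Atwood | 57014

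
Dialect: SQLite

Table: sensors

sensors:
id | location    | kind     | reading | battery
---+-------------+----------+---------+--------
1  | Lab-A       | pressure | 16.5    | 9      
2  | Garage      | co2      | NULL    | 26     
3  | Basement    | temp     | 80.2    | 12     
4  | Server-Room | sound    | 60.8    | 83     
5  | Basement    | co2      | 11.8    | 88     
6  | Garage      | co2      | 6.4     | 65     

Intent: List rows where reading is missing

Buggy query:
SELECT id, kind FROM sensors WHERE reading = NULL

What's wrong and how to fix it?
Bug: '= NULL' is always unknown in SQL three-valued logic, so no rows match

Fix: Use IS NULL to test for NULL

Corrected query:
SELECT id, kind FROM sensors WHERE reading IS NULL

Result:
id | kind
---+-----
2  | co2 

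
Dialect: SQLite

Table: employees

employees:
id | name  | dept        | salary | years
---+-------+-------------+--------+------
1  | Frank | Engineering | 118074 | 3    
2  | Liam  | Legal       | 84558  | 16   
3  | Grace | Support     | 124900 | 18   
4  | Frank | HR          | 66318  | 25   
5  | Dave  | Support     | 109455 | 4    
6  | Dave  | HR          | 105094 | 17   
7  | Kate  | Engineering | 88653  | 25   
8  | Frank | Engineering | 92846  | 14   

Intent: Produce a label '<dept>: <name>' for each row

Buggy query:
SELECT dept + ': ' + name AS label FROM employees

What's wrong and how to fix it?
Bug: '+' is numeric addition; on text columns SQLite converts them to 0 instead of concatenating

Fix: Replace + with || to concatenate text

Corrected query:
SELECT dept || ': ' || name AS label FROM employees

Result:
label             
------------------
Engineering: Frank
Legal: Liam       
Support: Grace    
HR: Frank         
Support: Dave     
HR: Dave          
Engineering: Kate 
Engineering: Frank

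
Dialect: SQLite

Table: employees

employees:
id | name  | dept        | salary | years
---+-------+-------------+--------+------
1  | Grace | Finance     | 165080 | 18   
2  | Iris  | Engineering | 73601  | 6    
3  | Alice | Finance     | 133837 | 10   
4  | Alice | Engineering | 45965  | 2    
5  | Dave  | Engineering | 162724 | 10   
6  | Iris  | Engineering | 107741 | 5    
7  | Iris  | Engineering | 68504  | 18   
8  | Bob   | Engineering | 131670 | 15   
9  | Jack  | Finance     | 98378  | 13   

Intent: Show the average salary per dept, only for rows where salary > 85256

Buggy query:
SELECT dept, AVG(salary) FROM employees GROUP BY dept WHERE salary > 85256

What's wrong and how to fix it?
Bug: WHERE cannot follow GROUP BY

Fix: Move the WHERE clause before GROUP BY

Corrected query:
SELECT dept, AVG(salary) FROM employees WHERE salary > 85256 GROUP BY dept

Result:
dept        | AVG(salary)  
------------+--------------
Engineering | 134045       
Finance     | 132431.666667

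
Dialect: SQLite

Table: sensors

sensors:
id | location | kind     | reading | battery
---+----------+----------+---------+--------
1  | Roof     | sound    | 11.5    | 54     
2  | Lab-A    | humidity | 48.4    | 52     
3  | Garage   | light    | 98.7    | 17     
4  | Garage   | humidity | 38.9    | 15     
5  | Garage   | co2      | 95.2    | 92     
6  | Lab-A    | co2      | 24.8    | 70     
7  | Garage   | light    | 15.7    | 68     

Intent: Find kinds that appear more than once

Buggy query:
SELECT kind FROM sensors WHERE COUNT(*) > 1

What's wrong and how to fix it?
Bug: WHERE can't reference COUNT(*); aggregates are computed after WHERE

Fix: GROUP BY kind, then filter groups with HAVING COUNT(*) > 1

Corrected query:
SELECT kind FROM sensors GROUP BY kind HAVING COUNT(*) > 1

Result:
kind    
--------
co2     
humidity
light   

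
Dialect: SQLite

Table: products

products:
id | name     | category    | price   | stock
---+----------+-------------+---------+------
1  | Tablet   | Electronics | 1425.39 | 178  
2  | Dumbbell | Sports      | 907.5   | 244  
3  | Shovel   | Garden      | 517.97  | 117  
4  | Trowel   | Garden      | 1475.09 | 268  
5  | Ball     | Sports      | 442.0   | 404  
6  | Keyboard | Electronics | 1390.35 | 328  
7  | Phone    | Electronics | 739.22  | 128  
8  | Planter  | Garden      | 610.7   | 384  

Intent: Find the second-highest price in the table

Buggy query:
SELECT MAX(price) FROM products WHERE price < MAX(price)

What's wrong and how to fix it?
Bug: The inner MAX is an aggregate inside WHERE, which is not allowed

Fix: Put the inner MAX in a scalar subquery

Corrected query:
SELECT MAX(price) FROM products WHERE price < (SELECT MAX(price) FROM products)

Result:
MAX(price)
----------
1425.39   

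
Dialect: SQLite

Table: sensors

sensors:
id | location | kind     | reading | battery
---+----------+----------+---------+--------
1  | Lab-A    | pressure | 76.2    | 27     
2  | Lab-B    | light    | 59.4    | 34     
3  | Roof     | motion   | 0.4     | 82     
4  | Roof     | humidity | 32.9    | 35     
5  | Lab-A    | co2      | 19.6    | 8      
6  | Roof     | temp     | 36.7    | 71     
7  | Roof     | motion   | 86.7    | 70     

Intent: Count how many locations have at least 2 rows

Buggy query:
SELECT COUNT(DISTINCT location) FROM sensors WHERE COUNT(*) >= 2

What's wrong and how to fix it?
Bug: COUNT(*) cannot appear in WHERE; the per-group count doesn't exist yet

Fix: Group first with HAVING COUNT(*) >= 2, then COUNT the resulting groups

Corrected query:
SELECT COUNT(*) FROM (SELECT location FROM sensors GROUP BY location HAVING COUNT(*) >= 2)

Result:
COUNT(*)
--------
2       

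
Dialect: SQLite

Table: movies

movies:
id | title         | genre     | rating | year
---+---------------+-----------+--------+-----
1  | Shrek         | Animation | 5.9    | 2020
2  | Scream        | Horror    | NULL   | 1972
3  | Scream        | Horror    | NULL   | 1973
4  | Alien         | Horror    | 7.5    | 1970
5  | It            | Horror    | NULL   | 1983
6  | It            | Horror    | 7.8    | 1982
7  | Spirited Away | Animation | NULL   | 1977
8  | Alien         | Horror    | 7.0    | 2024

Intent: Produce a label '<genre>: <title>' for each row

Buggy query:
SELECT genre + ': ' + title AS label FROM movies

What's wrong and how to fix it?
Bug: SQLite uses || for string concatenation; + coerces text to numbers (yielding 0)

Fix: Replace + with || to concatenate text

Corrected query:
SELECT genre || ': ' || title AS label FROM movies

Result:
label                   
------------------------
Animation: Shrek        
Horror: Scream          
Horror: Scream          
Horror: Alien           
Horror: It              
Horror: It              
Animation: Spirited Away
Horror: Alien           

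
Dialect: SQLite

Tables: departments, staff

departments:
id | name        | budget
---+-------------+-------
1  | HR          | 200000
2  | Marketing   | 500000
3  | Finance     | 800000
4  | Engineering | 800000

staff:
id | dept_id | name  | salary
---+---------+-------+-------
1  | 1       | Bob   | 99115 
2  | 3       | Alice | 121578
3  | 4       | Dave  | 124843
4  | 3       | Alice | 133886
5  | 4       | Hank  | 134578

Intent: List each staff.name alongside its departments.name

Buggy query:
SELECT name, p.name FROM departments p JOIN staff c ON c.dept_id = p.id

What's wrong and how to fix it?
Bug: Both tables have a 'name' column; the unqualified reference is ambiguous

Fix: Prefix ambiguous columns with the table alias

Corrected query:
SELECT c.name, p.name FROM departments p JOIN staff c ON c.dept_id = p.id

Result:
name  | name       
------+------------
Bob   | HR         
Alice | Finance    
Dave  | Engineering
Alice | Finance    
Hank  | Engineering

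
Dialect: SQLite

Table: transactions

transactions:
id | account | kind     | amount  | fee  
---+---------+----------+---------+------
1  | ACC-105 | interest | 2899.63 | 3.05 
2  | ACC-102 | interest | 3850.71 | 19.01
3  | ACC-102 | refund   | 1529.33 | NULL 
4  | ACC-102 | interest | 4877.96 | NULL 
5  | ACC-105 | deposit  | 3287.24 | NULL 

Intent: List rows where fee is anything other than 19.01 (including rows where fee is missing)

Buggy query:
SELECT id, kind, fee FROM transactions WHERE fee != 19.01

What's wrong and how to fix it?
Bug: Inequality against NULL is unknown, not true; rows with NULL are dropped

Fix: Handle NULL separately with IS NULL alongside the inequality

Corrected query:
SELECT id, kind, fee FROM transactions WHERE fee != 19.01 OR fee IS NULL

Result:
id | kind     | fee 
---+----------+-----
1  | interest | 3.05
3  | refund   | NULL
4  | interest | NULL
5  | deposit  | NULL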